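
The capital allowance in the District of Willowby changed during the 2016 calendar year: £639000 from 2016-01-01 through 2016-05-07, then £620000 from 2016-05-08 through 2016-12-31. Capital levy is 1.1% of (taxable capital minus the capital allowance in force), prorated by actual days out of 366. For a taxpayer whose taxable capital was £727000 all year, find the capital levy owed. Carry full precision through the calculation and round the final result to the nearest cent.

2016-01-01 to 2016-05-07: 128 days, exemption £639000 → (£727000 − £639000) × 1.1% × 128/366 = £338.5355
2016-05-08 to 2016-12-31: 238 days, exemption £620000 → (£727000 − £620000) × 1.1% × 238/366 = £765.3716
Total = £1103.9071

£1103.91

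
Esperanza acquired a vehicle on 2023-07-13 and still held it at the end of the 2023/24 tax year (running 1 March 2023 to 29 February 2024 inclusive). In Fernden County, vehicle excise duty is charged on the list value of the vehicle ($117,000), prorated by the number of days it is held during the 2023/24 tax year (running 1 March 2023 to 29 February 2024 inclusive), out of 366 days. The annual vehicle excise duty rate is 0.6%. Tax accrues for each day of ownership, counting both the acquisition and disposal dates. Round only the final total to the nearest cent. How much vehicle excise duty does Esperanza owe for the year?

Days held (2023-07-13 to 2024-02-29): 232 out of 366
Tax = $117,000 × 0.6% × 232/366 = $444.9836

$444.98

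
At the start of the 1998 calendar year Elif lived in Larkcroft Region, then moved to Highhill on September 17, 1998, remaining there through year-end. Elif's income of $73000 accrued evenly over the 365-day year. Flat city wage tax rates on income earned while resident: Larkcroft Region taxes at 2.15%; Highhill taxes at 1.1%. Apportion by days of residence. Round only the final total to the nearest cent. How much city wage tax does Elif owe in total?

Larkcroft Region, January 1 – September 16, 1998: 259 days → $73000 × 2.15% × 259/365 = $1113.7000
Highhill, September 17 – December 31, 1998: 106 days → $73000 × 1.1% × 106/365 = $233.2000
Total = $1346.9000

$1346.90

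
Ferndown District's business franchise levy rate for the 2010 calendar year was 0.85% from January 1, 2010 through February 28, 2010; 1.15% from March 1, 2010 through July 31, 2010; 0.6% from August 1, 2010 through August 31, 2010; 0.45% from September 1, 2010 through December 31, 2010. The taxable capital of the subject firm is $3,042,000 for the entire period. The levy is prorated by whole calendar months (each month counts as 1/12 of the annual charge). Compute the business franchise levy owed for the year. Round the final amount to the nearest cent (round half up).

$24,969.75

January 1 – February 28, 2010: 2 months at 0.85% → $3,042,000 × 0.85% × 2/12 = $4,309.5000
March 1 – July 31, 2010: 5 months at 1.15% → $3,042,000 × 1.15% × 5/12 = $14,576.2500
August 1 – August 31, 2010: 1 month at 0.6% → $3,042,000 × 0.6% × 1/12 = $1,521.0000
September 1 – December 31, 2010: 4 months at 0.45% → $3,042,000 × 0.45% × 4/12 = $4,563.0000
Total = $24,969.7500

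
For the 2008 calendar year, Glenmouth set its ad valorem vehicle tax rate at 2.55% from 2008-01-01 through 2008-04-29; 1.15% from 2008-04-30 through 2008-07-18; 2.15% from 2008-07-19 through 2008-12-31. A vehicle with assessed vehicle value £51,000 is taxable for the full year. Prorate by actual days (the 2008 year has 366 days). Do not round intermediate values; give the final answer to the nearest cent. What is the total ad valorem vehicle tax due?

£1,051.91

2008-01-01 to 2008-04-29: 120 days at 2.55% → £51,000 × 2.55% × 120/366 = £426.3934
2008-04-30 to 2008-07-18: 80 days at 1.15% → £51,000 × 1.15% × 80/366 = £128.1967
2008-07-19 to 2008-12-31: 166 days at 2.15% → £51,000 × 2.15% × 166/366 = £497.3197
Total = £1,051.9098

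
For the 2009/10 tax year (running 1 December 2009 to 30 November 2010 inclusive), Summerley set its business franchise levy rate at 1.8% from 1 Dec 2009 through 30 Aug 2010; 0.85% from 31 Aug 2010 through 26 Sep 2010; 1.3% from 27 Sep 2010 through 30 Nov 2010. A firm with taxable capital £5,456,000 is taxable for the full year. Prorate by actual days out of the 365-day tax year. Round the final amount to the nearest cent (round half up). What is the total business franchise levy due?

£89,515.77

1 Dec 2009 – 30 Aug 2010: 273 days at 1.8% → £5,456,000 × 1.8% × 273/365 = £73,454.2027
31 Aug – 26 Sep 2010: 27 days at 0.85% → £5,456,000 × 0.85% × 27/365 = £3,430.5534
27 Sep – 30 Nov 2010: 65 days at 1.3% → £5,456,000 × 1.3% × 65/365 = £12,631.0137
Total = £89,515.7699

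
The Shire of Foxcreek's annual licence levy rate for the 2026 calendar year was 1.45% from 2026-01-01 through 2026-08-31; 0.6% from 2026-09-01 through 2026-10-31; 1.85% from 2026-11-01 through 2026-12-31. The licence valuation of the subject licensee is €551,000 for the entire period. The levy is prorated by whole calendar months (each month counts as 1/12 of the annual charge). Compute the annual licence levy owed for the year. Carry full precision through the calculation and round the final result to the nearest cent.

€7,576.25

2026-01-01 to 2026-08-31: 8 months at 1.45% → €551,000 × 1.45% × 8/12 = €5,326.3333
2026-09-01 to 2026-10-31: 2 months at 0.6% → €551,000 × 0.6% × 2/12 = €551.0000
2026-11-01 to 2026-12-31: 2 months at 1.85% → €551,000 × 1.85% × 2/12 = €1,698.9167
Total = €7,576.2500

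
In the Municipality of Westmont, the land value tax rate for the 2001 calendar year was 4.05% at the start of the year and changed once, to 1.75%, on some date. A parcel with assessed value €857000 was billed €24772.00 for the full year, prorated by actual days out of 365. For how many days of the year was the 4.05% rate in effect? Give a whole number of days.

181 days

Let d = days at the first rate; then 365 − d days at the second rate.
€857000 × [4.05%·d + 1.75%·(365−d)] / 365 = €24772.00
Solving gives d = 181, so the new rate took effect on 1 July 2001.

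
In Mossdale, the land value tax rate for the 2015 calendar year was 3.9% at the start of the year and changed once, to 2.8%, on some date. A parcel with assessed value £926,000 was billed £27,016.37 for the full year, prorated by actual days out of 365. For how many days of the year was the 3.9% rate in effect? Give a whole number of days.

39 days

Let d = days at the first rate; then 365 − d days at the second rate.
£926,000 × [3.9%·d + 2.8%·(365−d)] / 365 = £27,016.37
Solving gives d = 39, so the new rate took effect on February 9, 2015.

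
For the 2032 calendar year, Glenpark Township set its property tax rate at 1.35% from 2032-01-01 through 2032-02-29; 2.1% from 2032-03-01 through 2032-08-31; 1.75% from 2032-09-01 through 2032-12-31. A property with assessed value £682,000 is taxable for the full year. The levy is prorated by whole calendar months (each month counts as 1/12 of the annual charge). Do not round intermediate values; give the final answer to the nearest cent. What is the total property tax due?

£12,673.83

2032-01-01 to 2032-02-29: 2 months at 1.35% → £682,000 × 1.35% × 2/12 = £1,534.5000
2032-03-01 to 2032-08-31: 6 months at 2.1% → £682,000 × 2.1% × 6/12 = £7,161.0000
2032-09-01 to 2032-12-31: 4 months at 1.75% → £682,000 × 1.75% × 4/12 = £3,978.3333
Total = £12,673.8333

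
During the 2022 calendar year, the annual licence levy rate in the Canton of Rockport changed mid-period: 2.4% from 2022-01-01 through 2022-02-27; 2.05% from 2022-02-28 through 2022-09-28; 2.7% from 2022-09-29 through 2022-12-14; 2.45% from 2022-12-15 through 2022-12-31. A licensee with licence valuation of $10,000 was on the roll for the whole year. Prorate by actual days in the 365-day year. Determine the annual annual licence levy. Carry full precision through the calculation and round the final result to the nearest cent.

2022-01-01 to 2022-02-27: 58 days at 2.4% → $10,000 × 2.4% × 58/365 = $38.1370
2022-02-28 to 2022-09-28: 213 days at 2.05% → $10,000 × 2.05% × 213/365 = $119.6301
2022-09-29 to 2022-12-14: 77 days at 2.7% → $10,000 × 2.7% × 77/365 = $56.9589
2022-12-15 to 2022-12-31: 17 days at 2.45% → $10,000 × 2.45% × 17/365 = $11.4110
Total = $226.1370

$226.14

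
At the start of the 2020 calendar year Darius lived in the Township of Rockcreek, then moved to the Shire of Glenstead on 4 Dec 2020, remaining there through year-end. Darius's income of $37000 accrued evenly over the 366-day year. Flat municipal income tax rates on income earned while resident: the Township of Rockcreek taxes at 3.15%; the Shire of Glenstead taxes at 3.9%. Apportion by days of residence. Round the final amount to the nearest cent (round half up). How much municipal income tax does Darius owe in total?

$1186.73

The Township of Rockcreek, 1 Jan – 3 Dec 2020: 338 days → $37000 × 3.15% × 338/366 = $1076.3361
The Shire of Glenstead, 4 Dec – 31 Dec 2020: 28 days → $37000 × 3.9% × 28/366 = $110.3934
Total = $1186.7295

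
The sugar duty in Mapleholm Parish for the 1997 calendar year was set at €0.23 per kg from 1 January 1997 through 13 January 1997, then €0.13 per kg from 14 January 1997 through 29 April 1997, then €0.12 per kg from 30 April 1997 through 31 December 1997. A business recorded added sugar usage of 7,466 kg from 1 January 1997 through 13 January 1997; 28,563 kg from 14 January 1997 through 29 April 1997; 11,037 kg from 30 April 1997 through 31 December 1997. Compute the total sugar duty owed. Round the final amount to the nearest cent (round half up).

€6754.81

1 January – 13 January 1997: 7,466 kg at €0.23/kg → €1717.18
14 January – 29 April 1997: 28,563 kg at €0.13/kg → €3713.19
30 April – 31 December 1997: 11,037 kg at €0.12/kg → €1324.44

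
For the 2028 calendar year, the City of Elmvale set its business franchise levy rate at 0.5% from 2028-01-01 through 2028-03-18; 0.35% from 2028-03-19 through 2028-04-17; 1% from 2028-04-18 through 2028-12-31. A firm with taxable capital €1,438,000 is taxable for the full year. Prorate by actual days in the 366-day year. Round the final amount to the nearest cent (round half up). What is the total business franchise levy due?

€12,081.56

2028-01-01 to 2028-03-18: 78 days at 0.5% → €1,438,000 × 0.5% × 78/366 = €1,532.2951
2028-03-19 to 2028-04-17: 30 days at 0.35% → €1,438,000 × 0.35% × 30/366 = €412.5410
2028-04-18 to 2028-12-31: 258 days at 1% → €1,438,000 × 1% × 258/366 = €10,136.7213
Total = €12,081.5574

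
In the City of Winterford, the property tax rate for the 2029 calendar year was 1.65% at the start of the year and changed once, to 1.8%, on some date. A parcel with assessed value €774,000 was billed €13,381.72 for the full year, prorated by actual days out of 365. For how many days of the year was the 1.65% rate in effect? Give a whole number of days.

173 days

Let d = days at the first rate; then 365 − d days at the second rate.
€774,000 × [1.65%·d + 1.8%·(365−d)] / 365 = €13,381.72
Solving gives d = 173, so the new rate took effect on June 23, 2029.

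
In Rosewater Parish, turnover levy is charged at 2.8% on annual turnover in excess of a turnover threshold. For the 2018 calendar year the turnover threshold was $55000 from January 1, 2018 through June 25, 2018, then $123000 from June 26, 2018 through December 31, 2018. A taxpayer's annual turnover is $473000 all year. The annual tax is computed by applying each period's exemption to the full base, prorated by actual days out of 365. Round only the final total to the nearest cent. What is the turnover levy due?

$10718.09

January 1 – June 25, 2018: 176 days, exemption $55000 → ($473000 − $55000) × 2.8% × 176/365 = $5643.5726
June 26 – December 31, 2018: 189 days, exemption $123000 → ($473000 − $123000) × 2.8% × 189/365 = $5074.5205
Total = $10718.0932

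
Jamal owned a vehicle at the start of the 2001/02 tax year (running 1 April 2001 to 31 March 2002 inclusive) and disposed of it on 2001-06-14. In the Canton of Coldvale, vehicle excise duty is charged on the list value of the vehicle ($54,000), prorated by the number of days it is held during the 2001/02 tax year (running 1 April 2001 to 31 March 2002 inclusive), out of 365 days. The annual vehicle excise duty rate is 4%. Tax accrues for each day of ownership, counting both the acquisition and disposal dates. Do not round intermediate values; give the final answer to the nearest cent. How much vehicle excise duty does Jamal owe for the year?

$443.84

Days held (2001-04-01 to 2001-06-14): 75 out of 365
Tax = $54,000 × 4% × 75/365 = $443.8356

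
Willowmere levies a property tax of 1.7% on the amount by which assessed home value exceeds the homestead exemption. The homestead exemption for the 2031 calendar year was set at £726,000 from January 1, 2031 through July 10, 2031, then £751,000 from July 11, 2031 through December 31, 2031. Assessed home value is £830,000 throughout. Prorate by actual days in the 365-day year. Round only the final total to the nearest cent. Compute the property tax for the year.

January 1 – July 10, 2031: 191 days, exemption £726,000 → (£830,000 − £726,000) × 1.7% × 191/365 = £925.1726
July 11 – December 31, 2031: 174 days, exemption £751,000 → (£830,000 − £751,000) × 1.7% × 174/365 = £640.2247
Total = £1,565.3973

£1,565.40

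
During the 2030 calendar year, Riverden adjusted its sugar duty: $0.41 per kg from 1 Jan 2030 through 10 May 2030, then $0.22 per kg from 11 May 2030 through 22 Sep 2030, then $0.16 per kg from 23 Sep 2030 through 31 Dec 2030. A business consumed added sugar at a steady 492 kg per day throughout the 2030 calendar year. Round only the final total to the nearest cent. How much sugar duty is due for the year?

$48708.00

1 Jan – 10 May 2030: 130 days × 492 kg/day = 63,960 kg at $0.41/kg → $26223.60
11 May – 22 Sep 2030: 135 days × 492 kg/day = 66,420 kg at $0.22/kg → $14612.40
23 Sep – 31 Dec 2030: 100 days × 492 kg/day = 49,200 kg at $0.16/kg → $7872.00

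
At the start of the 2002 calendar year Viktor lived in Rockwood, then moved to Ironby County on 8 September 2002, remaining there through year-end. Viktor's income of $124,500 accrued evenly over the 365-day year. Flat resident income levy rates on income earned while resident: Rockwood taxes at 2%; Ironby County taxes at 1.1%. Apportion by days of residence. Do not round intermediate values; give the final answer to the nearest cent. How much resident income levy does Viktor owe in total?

Rockwood, 1 January – 7 September 2002: 250 days → $124,500 × 2% × 250/365 = $1,705.4795
Ironby County, 8 September – 31 December 2002: 115 days → $124,500 × 1.1% × 115/365 = $431.4863
Total = $2,136.9658

$2,136.97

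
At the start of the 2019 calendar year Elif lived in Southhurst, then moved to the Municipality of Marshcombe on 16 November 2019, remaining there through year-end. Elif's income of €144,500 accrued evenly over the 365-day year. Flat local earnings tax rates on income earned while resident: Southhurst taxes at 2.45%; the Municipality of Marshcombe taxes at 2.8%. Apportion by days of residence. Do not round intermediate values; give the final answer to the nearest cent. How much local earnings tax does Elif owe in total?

€3,603.99

Southhurst, 1 January – 15 November 2019: 319 days → €144,500 × 2.45% × 319/365 = €3,094.0815
The Municipality of Marshcombe, 16 November – 31 December 2019: 46 days → €144,500 × 2.8% × 46/365 = €509.9068
Total = €3,603.9884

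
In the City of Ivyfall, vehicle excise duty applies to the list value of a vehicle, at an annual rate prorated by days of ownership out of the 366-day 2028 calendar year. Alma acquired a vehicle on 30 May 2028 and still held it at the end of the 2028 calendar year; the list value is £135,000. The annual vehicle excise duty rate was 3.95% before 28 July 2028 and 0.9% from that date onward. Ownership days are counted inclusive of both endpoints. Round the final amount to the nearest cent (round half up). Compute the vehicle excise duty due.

£1,380.80

30 May – 27 July 2028: 59 days at 3.95% → £135,000 × 3.95% × 59/366 = £859.6107
28 July – 31 December 2028: 157 days at 0.9% → £135,000 × 0.9% × 157/366 = £521.1885
Total = £1,380.7992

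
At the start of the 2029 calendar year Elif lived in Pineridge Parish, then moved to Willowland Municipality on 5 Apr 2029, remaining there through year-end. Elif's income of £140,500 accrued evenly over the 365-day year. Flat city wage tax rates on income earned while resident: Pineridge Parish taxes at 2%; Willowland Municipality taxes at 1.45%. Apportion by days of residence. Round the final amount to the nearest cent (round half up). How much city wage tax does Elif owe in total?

£2,236.26

Pineridge Parish, 1 Jan – 4 Apr 2029: 94 days → £140,500 × 2% × 94/365 = £723.6712
Willowland Municipality, 5 Apr – 31 Dec 2029: 271 days → £140,500 × 1.45% × 271/365 = £1,512.5884
Total = £2,236.2596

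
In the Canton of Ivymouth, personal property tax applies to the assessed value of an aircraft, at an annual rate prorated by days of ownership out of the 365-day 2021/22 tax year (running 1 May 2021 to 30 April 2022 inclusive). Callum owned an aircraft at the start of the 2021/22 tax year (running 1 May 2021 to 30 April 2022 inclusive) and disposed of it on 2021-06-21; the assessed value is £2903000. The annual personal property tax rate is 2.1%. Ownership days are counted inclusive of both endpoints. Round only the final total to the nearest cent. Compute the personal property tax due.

£8685.14

Days held (2021-05-01 to 2021-06-21): 52 out of 365
Tax = £2903000 × 2.1% × 52/365 = £8685.1397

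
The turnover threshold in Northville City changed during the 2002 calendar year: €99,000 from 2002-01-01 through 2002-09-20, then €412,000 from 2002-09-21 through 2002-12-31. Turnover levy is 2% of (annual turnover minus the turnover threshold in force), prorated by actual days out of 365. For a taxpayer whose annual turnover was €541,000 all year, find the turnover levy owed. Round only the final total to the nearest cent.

€7,090.63

2002-01-01 to 2002-09-20: 263 days, exemption €99,000 → (€541,000 − €99,000) × 2% × 263/365 = €6,369.6438
2002-09-21 to 2002-12-31: 102 days, exemption €412,000 → (€541,000 − €412,000) × 2% × 102/365 = €720.9863
Total = €7,090.6301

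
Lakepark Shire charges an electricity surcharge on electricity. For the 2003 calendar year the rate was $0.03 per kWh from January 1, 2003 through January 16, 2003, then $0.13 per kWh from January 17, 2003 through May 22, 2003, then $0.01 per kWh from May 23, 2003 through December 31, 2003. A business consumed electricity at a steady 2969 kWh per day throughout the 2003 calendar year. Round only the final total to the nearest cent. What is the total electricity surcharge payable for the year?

January 1 – January 16, 2003: 16 days × 2969 kWh/day = 47,504 kWh at $0.03/kWh → $1425.12
January 17 – May 22, 2003: 126 days × 2969 kWh/day = 374,094 kWh at $0.13/kWh → $48632.22
May 23 – December 31, 2003: 223 days × 2969 kWh/day = 662,087 kWh at $0.01/kWh → $6620.87

$56678.21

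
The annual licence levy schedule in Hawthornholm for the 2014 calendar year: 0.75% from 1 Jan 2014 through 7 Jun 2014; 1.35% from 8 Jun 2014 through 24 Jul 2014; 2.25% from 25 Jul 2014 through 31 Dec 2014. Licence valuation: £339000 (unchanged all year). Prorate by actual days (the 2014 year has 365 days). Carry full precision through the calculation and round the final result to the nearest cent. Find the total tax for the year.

£5033.45

1 Jan – 7 Jun 2014: 158 days at 0.75% → £339000 × 0.75% × 158/365 = £1100.5890
8 Jun – 24 Jul 2014: 47 days at 1.35% → £339000 × 1.35% × 47/365 = £589.3027
25 Jul – 31 Dec 2014: 160 days at 2.25% → £339000 × 2.25% × 160/365 = £3343.5616
Total = £5033.4534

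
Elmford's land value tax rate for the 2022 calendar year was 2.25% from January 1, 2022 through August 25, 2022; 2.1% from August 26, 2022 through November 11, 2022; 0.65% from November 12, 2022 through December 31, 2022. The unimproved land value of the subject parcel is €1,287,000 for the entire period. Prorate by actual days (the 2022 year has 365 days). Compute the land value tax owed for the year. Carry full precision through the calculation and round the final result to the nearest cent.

€25,724.13

January 1 – August 25, 2022: 237 days at 2.25% → €1,287,000 × 2.25% × 237/365 = €18,802.5411
August 26 – November 11, 2022: 78 days at 2.1% → €1,287,000 × 2.1% × 78/365 = €5,775.6329
November 12 – December 31, 2022: 50 days at 0.65% → €1,287,000 × 0.65% × 50/365 = €1,145.9589
Total = €25,724.1329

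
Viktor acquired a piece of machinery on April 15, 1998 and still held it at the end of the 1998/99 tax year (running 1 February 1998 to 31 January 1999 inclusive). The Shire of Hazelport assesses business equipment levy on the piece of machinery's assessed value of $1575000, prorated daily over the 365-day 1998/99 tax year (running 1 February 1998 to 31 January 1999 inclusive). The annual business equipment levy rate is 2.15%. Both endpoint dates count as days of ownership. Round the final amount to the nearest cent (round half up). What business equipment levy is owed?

Days held (April 15, 1998 – January 31, 1999): 292 out of 365
Tax = $1575000 × 2.15% × 292/365 = $27090.0000

$27090.00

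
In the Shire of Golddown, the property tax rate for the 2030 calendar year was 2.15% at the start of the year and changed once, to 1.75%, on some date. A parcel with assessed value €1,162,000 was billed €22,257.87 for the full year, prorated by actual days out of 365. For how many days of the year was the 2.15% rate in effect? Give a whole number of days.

Let d = days at the first rate; then 365 − d days at the second rate.
€1,162,000 × [2.15%·d + 1.75%·(365−d)] / 365 = €22,257.87
Solving gives d = 151, so the new rate took effect on June 1, 2030.

151 days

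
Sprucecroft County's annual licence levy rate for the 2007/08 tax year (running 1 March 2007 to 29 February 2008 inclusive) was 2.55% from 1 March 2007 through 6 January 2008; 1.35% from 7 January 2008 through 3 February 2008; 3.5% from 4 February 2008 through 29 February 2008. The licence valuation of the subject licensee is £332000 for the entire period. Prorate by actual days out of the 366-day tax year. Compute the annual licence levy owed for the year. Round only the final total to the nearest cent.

1 March 2007 – 6 January 2008: 312 days at 2.55% → £332000 × 2.55% × 312/366 = £7216.9180
7 January – 3 February 2008: 28 days at 1.35% → £332000 × 1.35% × 28/366 = £342.8852
4 February – 29 February 2008: 26 days at 3.5% → £332000 × 3.5% × 26/366 = £825.4645
Total = £8385.2678

£8385.27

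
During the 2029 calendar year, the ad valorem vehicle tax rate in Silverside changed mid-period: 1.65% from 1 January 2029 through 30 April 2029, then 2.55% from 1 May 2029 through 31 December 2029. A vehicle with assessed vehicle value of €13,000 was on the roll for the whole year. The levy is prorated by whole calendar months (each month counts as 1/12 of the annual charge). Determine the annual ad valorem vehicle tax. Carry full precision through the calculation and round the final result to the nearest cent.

1 January – 30 April 2029: 4 months at 1.65% → €13,000 × 1.65% × 4/12 = €71.5000
1 May – 31 December 2029: 8 months at 2.55% → €13,000 × 2.55% × 8/12 = €221.0000
Total = €292.5000

€292.50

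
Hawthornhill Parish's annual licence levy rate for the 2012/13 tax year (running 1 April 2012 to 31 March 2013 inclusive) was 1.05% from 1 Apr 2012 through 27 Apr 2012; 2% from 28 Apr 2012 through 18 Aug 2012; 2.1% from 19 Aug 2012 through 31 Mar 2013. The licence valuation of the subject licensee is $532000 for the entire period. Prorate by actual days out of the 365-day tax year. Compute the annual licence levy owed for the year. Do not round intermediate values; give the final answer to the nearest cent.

1 Apr – 27 Apr 2012: 27 days at 1.05% → $532000 × 1.05% × 27/365 = $413.2110
28 Apr – 18 Aug 2012: 113 days at 2% → $532000 × 2% × 113/365 = $3294.0274
19 Aug 2012 – 31 Mar 2013: 225 days at 2.1% → $532000 × 2.1% × 225/365 = $6886.8493
Total = $10594.0877

$10594.09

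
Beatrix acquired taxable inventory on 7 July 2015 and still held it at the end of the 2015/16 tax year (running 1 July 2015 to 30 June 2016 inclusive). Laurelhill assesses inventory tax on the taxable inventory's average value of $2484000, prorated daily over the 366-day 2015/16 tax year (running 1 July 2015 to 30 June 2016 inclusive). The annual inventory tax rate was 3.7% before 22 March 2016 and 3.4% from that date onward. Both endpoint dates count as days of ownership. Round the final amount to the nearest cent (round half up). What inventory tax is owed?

$88344.89

7 July 2015 – 21 March 2016: 259 days at 3.7% → $2484000 × 3.7% × 259/366 = $65038.7213
22 March – 30 June 2016: 101 days at 3.4% → $2484000 × 3.4% × 101/366 = $23306.1639
Total = $88344.8852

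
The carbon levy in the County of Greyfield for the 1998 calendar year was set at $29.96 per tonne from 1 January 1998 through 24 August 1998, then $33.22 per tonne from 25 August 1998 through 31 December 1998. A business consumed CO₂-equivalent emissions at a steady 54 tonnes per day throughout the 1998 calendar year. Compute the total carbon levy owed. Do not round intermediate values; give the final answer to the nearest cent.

$613220.76

1 January – 24 August 1998: 236 days × 54 tonnes/day = 12,744 tonnes at $29.96/tonne → $381810.24
25 August – 31 December 1998: 129 days × 54 tonnes/day = 6,966 tonnes at $33.22/tonne → $231410.52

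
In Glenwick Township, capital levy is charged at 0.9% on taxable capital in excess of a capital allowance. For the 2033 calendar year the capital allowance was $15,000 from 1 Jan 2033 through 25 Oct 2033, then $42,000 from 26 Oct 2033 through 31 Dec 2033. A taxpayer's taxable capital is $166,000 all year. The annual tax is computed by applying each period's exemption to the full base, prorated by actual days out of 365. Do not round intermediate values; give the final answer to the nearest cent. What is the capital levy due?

$1,314.39

1 Jan – 25 Oct 2033: 298 days, exemption $15,000 → ($166,000 − $15,000) × 0.9% × 298/365 = $1,109.5397
26 Oct – 31 Dec 2033: 67 days, exemption $42,000 → ($166,000 − $42,000) × 0.9% × 67/365 = $204.8548
Total = $1,314.3945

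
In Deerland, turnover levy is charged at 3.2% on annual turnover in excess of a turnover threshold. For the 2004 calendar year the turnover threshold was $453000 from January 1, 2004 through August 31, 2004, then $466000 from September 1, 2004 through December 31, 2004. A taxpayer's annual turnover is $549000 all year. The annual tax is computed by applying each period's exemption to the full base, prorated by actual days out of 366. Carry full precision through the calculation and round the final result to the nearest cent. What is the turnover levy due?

January 1 – August 31, 2004: 244 days, exemption $453000 → ($549000 − $453000) × 3.2% × 244/366 = $2048.0000
September 1 – December 31, 2004: 122 days, exemption $466000 → ($549000 − $466000) × 3.2% × 122/366 = $885.3333
Total = $2933.3333

$2933.33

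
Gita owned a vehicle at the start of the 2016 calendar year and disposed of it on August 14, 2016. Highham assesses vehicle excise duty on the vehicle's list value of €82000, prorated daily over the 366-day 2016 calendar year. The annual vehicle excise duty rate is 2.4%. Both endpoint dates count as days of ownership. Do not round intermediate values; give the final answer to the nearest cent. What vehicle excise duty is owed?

€1220.59

Days held (January 1 – August 14, 2016): 227 out of 366
Tax = €82000 × 2.4% × 227/366 = €1220.5902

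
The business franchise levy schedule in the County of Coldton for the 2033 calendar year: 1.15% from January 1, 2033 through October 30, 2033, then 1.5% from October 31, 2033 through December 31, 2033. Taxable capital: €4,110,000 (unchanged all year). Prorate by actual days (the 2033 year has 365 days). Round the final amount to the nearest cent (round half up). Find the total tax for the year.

€49,708.48

January 1 – October 30, 2033: 303 days at 1.15% → €4,110,000 × 1.15% × 303/365 = €39,236.4247
October 31 – December 31, 2033: 62 days at 1.5% → €4,110,000 × 1.5% × 62/365 = €10,472.0548
Total = €49,708.4795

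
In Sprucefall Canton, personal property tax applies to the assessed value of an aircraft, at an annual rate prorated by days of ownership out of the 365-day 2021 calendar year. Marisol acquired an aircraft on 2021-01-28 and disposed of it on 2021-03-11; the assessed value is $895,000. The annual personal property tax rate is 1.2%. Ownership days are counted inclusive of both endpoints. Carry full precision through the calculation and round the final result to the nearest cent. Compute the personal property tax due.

Days held (2021-01-28 to 2021-03-11): 43 out of 365
Tax = $895,000 × 1.2% × 43/365 = $1,265.2603

$1,265.26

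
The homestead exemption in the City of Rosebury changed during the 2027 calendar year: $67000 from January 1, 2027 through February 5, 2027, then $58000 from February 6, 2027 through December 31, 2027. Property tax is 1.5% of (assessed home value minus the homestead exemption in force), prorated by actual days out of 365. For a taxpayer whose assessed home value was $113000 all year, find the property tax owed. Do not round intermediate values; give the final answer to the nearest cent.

January 1 – February 5, 2027: 36 days, exemption $67000 → ($113000 − $67000) × 1.5% × 36/365 = $68.0548
February 6 – December 31, 2027: 329 days, exemption $58000 → ($113000 − $58000) × 1.5% × 329/365 = $743.6301
Total = $811.6849

$811.68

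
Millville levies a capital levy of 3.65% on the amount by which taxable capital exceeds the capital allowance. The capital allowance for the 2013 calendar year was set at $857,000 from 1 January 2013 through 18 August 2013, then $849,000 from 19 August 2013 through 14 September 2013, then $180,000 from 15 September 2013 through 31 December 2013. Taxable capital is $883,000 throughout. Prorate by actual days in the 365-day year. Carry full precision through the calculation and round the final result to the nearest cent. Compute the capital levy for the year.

1 January – 18 August 2013: 230 days, exemption $857,000 → ($883,000 − $857,000) × 3.65% × 230/365 = $598.0000
19 August – 14 September 2013: 27 days, exemption $849,000 → ($883,000 − $849,000) × 3.65% × 27/365 = $91.8000
15 September – 31 December 2013: 108 days, exemption $180,000 → ($883,000 − $180,000) × 3.65% × 108/365 = $7,592.4000
Total = $8,282.2000

$8,282.20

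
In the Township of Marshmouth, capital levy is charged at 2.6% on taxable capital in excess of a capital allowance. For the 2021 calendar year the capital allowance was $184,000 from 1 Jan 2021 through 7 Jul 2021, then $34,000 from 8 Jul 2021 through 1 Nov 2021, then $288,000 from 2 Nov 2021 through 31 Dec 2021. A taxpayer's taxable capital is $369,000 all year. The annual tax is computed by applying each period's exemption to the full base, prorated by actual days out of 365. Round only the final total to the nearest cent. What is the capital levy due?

1 Jan – 7 Jul 2021: 188 days, exemption $184,000 → ($369,000 − $184,000) × 2.6% × 188/365 = $2,477.4795
8 Jul – 1 Nov 2021: 117 days, exemption $34,000 → ($369,000 − $34,000) × 2.6% × 117/365 = $2,791.9726
2 Nov – 31 Dec 2021: 60 days, exemption $288,000 → ($369,000 − $288,000) × 2.6% × 60/365 = $346.1918
Total = $5,615.6438

$5,615.64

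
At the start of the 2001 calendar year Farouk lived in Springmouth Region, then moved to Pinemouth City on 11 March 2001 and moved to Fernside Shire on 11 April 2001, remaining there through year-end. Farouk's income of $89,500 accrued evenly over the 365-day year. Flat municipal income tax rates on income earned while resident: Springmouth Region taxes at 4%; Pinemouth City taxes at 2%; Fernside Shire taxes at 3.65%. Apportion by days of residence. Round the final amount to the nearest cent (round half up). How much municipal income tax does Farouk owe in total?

Springmouth Region, 1 January – 10 March 2001: 69 days → $89,500 × 4% × 69/365 = $676.7671
Pinemouth City, 11 March – 10 April 2001: 31 days → $89,500 × 2% × 31/365 = $152.0274
Fernside Shire, 11 April – 31 December 2001: 265 days → $89,500 × 3.65% × 265/365 = $2,371.7500
Total = $3,200.5445

$3,200.54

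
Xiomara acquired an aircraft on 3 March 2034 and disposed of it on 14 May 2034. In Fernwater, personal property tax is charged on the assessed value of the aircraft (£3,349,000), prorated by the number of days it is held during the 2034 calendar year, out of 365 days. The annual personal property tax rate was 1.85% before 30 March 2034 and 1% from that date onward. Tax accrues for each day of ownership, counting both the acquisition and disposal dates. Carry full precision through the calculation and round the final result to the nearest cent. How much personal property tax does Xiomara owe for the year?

3 March – 29 March 2034: 27 days at 1.85% → £3,349,000 × 1.85% × 27/365 = £4,583.0836
30 March – 14 May 2034: 46 days at 1% → £3,349,000 × 1% × 46/365 = £4,220.6575
Total = £8,803.7411

£8,803.74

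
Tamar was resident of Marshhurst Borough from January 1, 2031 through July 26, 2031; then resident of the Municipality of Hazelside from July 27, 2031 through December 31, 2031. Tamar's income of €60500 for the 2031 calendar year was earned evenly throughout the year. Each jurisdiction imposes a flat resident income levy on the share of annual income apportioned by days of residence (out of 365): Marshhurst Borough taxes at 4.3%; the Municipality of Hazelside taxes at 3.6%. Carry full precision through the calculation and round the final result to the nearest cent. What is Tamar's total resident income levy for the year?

Marshhurst Borough, January 1 – July 26, 2031: 207 days → €60500 × 4.3% × 207/365 = €1475.3712
The Municipality of Hazelside, July 27 – December 31, 2031: 158 days → €60500 × 3.6% × 158/365 = €942.8055
Total = €2418.1767

€2418.18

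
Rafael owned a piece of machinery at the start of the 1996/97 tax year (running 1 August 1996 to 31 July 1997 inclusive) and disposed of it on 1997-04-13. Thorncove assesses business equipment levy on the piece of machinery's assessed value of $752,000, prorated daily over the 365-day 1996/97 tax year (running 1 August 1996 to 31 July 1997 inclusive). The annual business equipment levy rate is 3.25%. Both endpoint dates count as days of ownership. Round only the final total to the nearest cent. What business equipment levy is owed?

$17,141.48

Days held (1996-08-01 to 1997-04-13): 256 out of 365
Tax = $752,000 × 3.25% × 256/365 = $17,141.4795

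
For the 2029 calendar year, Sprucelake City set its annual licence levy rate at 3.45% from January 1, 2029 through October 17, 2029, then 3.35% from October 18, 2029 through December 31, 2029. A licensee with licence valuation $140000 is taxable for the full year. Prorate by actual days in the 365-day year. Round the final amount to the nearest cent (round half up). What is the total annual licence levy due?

$4801.23

January 1 – October 17, 2029: 290 days at 3.45% → $140000 × 3.45% × 290/365 = $3837.5342
October 18 – December 31, 2029: 75 days at 3.35% → $140000 × 3.35% × 75/365 = $963.6986
Total = $4801.2329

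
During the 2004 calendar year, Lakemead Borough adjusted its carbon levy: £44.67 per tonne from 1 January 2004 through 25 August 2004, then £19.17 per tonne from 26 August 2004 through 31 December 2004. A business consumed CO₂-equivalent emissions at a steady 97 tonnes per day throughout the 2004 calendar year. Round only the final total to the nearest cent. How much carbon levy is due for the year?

1 January – 25 August 2004: 238 days × 97 tonnes/day = 23,086 tonnes at £44.67/tonne → £1031251.62
26 August – 31 December 2004: 128 days × 97 tonnes/day = 12,416 tonnes at £19.17/tonne → £238014.72

£1269266.34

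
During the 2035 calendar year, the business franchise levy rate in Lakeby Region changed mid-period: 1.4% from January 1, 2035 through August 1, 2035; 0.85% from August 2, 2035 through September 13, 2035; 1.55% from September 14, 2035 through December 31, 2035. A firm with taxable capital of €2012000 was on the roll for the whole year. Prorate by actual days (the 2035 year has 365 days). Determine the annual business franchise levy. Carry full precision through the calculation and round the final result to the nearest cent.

January 1 – August 1, 2035: 213 days at 1.4% → €2012000 × 1.4% × 213/365 = €16437.7644
August 2 – September 13, 2035: 43 days at 0.85% → €2012000 × 0.85% × 43/365 = €2014.7562
September 14 – December 31, 2035: 109 days at 1.55% → €2012000 × 1.55% × 109/365 = €9313.0795
Total = €27765.6000

€27765.60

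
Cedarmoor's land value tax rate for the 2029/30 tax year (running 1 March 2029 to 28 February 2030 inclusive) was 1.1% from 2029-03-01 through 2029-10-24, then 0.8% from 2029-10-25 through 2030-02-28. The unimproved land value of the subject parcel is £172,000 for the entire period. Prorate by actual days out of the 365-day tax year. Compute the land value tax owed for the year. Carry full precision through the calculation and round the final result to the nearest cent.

£1,712.46

2029-03-01 to 2029-10-24: 238 days at 1.1% → £172,000 × 1.1% × 238/365 = £1,233.6877
2029-10-25 to 2030-02-28: 127 days at 0.8% → £172,000 × 0.8% × 127/365 = £478.7726
Total = £1,712.4603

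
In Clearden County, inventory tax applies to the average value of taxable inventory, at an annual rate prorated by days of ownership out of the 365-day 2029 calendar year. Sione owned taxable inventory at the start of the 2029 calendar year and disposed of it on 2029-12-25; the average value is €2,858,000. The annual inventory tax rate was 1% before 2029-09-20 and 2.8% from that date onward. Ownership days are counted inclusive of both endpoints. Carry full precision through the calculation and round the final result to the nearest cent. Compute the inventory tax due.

2029-01-01 to 2029-09-19: 262 days at 1% → €2,858,000 × 1% × 262/365 = €20,514.9589
2029-09-20 to 2029-12-25: 97 days at 2.8% → €2,858,000 × 2.8% × 97/365 = €21,266.6521
Total = €41,781.6110

€41,781.61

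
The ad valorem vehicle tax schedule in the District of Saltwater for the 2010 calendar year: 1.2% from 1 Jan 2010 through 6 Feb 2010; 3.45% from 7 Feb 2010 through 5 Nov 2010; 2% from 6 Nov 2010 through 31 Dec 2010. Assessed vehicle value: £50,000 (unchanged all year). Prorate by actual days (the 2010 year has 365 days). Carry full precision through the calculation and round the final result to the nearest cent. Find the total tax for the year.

1 Jan – 6 Feb 2010: 37 days at 1.2% → £50,000 × 1.2% × 37/365 = £60.8219
7 Feb – 5 Nov 2010: 272 days at 3.45% → £50,000 × 3.45% × 272/365 = £1,285.4795
6 Nov – 31 Dec 2010: 56 days at 2% → £50,000 × 2% × 56/365 = £153.4247
Total = £1,499.7260

£1,499.73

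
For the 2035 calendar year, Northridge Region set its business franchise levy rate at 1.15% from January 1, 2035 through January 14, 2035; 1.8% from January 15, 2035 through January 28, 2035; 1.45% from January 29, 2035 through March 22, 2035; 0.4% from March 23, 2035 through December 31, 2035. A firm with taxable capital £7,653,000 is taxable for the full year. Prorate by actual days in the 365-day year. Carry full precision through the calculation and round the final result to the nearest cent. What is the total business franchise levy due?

£48,591.31

January 1 – January 14, 2035: 14 days at 1.15% → £7,653,000 × 1.15% × 14/365 = £3,375.7068
January 15 – January 28, 2035: 14 days at 1.8% → £7,653,000 × 1.8% × 14/365 = £5,283.7151
January 29 – March 22, 2035: 53 days at 1.45% → £7,653,000 × 1.45% × 53/365 = £16,113.2342
March 23 – December 31, 2035: 284 days at 0.4% → £7,653,000 × 0.4% × 284/365 = £23,818.6521
Total = £48,591.3082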